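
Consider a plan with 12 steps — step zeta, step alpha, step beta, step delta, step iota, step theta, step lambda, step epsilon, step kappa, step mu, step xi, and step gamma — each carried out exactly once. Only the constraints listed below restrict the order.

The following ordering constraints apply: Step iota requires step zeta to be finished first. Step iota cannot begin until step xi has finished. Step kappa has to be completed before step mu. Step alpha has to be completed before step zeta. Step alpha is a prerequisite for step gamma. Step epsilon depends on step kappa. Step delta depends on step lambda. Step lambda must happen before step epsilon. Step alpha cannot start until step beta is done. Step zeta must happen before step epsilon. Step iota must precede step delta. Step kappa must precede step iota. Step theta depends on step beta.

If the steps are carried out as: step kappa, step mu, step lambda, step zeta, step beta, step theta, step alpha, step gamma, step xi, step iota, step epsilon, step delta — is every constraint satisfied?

In the proposed order, step zeta appears before step alpha.
That contradicts the constraint that step alpha must precede step zeta.

No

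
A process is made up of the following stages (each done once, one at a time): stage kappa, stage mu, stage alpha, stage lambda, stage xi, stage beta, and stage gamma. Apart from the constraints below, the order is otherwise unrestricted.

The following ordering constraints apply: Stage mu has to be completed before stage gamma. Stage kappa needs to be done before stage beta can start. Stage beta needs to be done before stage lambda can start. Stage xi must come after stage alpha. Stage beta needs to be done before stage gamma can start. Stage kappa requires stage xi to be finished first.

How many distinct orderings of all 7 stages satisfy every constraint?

2 stages have no prerequisites (stage mu, stage alpha), so any of them could come first.
Counting all ways to extend the partial order to a total order gives 11.

11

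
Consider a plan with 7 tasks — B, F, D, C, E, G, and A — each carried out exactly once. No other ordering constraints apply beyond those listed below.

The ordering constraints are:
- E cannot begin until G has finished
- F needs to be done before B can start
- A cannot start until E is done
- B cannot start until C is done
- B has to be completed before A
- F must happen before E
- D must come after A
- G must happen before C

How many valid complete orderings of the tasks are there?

8

The tasks with no prerequisites are F, G; any of them can be placed first.
Counting all ways to extend the partial order to a total order gives 8.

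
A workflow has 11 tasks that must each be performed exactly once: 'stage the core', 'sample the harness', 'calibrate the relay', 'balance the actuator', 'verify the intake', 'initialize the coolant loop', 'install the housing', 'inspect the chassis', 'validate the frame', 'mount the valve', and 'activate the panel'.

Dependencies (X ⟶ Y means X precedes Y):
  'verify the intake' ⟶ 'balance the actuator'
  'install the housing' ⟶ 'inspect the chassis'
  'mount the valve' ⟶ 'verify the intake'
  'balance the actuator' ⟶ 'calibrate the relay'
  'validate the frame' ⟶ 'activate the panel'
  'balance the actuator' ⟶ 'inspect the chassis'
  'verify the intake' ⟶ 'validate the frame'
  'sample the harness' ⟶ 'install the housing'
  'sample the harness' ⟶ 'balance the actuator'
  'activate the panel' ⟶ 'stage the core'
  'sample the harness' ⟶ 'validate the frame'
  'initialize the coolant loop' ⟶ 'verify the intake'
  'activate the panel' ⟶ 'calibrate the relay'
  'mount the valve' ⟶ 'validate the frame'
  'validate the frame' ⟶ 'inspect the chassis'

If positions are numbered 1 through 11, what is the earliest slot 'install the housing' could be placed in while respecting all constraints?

The only task forced before 'install the housing' (directly or transitively) is 'sample the harness'.
So at minimum 1 task comes before 'install the housing', putting 'install the housing' no earlier than position 2. That position is achievable by scheduling exactly that predecessor first.

2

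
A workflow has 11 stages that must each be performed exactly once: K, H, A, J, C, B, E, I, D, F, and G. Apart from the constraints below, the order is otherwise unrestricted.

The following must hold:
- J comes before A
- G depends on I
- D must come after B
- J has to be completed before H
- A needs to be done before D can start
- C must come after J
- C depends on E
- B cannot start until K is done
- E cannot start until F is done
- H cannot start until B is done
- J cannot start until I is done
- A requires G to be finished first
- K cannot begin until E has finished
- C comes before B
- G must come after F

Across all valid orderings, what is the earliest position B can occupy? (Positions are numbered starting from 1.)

7

The stages that are forced before B, directly or transitively, are K, J, C, E, I, F. That's 6 stages.
With 6 mandatory predecessors, the earliest B can sit is position 6+1 = 7, and placing just those 6 first achieves it.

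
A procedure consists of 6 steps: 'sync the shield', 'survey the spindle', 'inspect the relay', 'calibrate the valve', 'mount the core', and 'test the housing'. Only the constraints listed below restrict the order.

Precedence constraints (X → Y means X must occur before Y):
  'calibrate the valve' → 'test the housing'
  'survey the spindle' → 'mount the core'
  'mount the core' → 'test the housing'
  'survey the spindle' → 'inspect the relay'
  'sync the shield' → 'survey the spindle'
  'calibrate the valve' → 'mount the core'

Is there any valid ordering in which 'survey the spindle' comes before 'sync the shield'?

No

The constraints give a chain 'sync the shield' → 'survey the spindle', which forces 'sync the shield' before 'survey the spindle'.
So no valid ordering can have 'survey the spindle' before 'sync the shield'.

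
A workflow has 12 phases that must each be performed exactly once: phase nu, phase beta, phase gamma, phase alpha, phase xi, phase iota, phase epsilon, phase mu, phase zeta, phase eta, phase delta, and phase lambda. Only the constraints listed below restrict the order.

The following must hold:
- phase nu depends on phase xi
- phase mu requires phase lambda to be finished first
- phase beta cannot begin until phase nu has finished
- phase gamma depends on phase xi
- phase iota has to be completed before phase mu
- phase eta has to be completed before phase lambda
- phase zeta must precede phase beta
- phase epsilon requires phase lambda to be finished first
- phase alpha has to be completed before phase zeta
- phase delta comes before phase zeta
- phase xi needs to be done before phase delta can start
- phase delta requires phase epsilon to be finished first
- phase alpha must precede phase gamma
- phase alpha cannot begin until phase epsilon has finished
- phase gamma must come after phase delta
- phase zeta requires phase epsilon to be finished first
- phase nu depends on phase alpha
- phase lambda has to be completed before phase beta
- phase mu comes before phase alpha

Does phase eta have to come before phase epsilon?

Tracing the constraints gives a chain: phase eta → phase lambda → phase epsilon.
So phase eta must precede phase epsilon in any valid ordering.

Yes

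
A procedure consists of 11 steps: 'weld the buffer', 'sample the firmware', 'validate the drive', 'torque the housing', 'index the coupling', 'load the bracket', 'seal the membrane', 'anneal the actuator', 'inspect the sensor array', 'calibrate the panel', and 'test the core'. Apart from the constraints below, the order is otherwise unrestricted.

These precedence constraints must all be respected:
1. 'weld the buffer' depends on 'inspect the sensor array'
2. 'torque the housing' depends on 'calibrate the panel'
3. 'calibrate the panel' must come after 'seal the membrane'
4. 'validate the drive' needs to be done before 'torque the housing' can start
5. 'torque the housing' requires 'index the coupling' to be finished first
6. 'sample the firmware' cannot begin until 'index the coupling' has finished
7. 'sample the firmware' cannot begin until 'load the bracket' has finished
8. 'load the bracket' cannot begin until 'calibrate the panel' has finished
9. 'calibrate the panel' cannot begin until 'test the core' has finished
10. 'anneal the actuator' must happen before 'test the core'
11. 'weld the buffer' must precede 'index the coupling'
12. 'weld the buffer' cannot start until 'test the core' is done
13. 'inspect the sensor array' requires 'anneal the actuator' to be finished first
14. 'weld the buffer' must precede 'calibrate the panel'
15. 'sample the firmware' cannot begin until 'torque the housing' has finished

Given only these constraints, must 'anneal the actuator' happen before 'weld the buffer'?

Yes

There is a constraint chain 'anneal the actuator' → 'inspect the sensor array' → 'weld the buffer'.
Hence 'anneal the actuator' necessarily comes before 'weld the buffer'.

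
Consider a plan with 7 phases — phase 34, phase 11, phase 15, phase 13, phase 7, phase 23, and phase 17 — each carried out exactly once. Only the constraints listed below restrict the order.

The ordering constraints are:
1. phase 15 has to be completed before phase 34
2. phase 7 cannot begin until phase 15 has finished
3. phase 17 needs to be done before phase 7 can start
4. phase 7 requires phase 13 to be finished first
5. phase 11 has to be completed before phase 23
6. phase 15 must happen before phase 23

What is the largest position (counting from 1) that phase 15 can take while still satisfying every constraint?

Following every chain forward from phase 15, the phases that must come later are phase 34, phase 7, phase 23 — 3 of them.
With 3 mandatory successors out of 7 phases total, the latest slot for phase 15 is 7−3 = 4, and it's reachable by doing all non-successors before phase 15.

4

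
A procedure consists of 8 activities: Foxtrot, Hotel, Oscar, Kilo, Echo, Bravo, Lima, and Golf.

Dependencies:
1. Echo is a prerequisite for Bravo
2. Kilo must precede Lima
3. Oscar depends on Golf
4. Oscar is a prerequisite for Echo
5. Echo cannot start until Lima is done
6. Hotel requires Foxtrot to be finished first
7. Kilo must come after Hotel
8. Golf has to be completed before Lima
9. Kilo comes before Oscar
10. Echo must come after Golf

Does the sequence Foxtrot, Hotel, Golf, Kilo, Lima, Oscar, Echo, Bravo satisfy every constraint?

Every stated constraint is respected: Golf sits at position 3, ahead of Echo at position 7, and each of the other listed pairs likewise has the predecessor earlier in the sequence.

Yes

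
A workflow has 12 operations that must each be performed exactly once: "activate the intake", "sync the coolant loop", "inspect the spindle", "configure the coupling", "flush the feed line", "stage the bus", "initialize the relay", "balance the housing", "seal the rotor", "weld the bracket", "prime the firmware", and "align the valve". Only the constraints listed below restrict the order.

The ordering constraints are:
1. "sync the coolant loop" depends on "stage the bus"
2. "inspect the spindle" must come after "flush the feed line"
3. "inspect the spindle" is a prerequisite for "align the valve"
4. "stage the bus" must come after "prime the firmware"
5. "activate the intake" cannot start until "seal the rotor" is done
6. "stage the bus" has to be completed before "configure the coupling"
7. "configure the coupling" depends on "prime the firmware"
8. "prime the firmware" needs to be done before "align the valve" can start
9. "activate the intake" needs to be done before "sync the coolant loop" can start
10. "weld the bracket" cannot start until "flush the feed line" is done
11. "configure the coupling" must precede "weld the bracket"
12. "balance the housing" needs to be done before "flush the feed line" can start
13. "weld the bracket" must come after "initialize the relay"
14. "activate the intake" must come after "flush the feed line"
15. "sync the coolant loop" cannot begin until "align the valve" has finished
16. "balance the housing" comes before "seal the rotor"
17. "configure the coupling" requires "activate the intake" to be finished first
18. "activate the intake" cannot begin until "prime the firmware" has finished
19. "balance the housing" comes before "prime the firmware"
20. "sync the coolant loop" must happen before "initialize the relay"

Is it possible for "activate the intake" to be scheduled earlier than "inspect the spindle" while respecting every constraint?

Nothing in the constraints forces "inspect the spindle" before "activate the intake" — there is no chain from "inspect the spindle" to "activate the intake".
So a valid ordering placing "activate the intake" earlier than "inspect the spindle" exists.

Yes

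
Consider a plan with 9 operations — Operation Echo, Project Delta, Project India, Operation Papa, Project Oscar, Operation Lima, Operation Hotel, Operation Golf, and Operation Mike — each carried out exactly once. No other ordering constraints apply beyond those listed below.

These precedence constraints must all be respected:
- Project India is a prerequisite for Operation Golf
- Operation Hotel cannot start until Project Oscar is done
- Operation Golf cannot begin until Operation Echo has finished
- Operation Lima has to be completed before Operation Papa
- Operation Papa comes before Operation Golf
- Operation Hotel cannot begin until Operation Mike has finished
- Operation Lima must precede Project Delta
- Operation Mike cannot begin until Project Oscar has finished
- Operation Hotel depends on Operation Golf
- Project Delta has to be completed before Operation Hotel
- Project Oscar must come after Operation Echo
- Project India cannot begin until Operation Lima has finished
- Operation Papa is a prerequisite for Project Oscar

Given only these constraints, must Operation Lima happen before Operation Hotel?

Yes

Chaining the stated constraints: Operation Lima → Project Delta → Operation Hotel.
That forces Operation Lima before Operation Hotel in every valid schedule.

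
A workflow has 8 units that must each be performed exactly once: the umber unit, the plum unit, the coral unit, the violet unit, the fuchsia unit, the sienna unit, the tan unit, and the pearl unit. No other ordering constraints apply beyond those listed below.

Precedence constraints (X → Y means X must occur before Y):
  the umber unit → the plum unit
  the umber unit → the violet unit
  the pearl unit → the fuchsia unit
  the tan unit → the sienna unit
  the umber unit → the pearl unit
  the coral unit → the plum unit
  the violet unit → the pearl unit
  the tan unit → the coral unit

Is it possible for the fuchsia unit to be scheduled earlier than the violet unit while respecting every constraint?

No

Following the violet unit → the pearl unit → the fuchsia unit, the violet unit must precede the fuchsia unit in every valid ordering.
Hence the fuchsia unit can never be scheduled before the violet unit.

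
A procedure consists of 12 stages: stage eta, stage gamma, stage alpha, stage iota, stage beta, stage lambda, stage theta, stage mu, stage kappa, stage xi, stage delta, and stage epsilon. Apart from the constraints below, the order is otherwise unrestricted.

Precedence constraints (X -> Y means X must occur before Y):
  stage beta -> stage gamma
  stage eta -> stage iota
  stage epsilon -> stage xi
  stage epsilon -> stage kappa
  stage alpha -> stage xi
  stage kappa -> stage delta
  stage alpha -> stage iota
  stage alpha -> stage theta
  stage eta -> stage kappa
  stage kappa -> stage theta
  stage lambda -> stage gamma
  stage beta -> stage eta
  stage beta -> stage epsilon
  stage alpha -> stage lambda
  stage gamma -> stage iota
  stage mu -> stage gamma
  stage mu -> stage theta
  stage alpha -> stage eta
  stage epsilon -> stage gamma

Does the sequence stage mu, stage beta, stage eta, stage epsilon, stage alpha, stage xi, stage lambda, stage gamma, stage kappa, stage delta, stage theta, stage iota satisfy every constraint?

No

Here stage alpha comes after stage eta.
That contradicts the constraint that stage alpha must precede stage eta.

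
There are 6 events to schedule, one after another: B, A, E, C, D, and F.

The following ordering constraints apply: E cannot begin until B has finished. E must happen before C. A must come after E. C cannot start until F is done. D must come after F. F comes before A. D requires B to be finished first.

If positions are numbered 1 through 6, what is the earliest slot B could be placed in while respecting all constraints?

B has no prerequisites at all, so it can go in position 1.

1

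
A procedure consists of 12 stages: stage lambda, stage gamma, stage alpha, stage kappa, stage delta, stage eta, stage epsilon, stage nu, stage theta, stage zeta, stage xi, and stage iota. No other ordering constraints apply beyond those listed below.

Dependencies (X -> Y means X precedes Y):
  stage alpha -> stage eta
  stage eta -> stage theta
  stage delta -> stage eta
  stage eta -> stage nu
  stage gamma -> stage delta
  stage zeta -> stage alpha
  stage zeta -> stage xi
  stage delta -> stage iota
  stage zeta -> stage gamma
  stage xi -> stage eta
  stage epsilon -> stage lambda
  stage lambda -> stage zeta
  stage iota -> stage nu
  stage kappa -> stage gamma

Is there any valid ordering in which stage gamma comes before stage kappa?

No

The constraints give a chain stage kappa → stage gamma, which forces stage kappa before stage gamma.
Hence stage gamma can never be scheduled before stage kappa.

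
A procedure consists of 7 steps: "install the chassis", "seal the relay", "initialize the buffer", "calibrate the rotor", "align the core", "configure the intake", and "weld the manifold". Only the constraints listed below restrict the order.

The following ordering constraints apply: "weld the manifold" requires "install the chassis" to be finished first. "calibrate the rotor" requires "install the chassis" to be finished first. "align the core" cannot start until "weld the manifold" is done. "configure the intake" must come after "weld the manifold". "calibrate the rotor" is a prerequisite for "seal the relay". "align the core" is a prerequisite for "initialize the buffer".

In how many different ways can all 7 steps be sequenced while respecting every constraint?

"install the chassis" is the only step with nothing required before it, so every ordering starts there.
Systematically extending each partial ordering one step at a time and counting, there are 45 complete orderings.

45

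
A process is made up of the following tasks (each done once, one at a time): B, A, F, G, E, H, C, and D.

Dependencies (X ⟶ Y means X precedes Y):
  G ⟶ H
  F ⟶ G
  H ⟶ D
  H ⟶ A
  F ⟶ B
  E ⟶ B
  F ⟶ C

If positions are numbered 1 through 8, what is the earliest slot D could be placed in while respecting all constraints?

4

The tasks that are forced before D, directly or transitively, are F, G, H. That's 3 tasks.
With 3 mandatory predecessors, the earliest D can sit is position 3+1 = 4, and placing just those 3 first achieves it.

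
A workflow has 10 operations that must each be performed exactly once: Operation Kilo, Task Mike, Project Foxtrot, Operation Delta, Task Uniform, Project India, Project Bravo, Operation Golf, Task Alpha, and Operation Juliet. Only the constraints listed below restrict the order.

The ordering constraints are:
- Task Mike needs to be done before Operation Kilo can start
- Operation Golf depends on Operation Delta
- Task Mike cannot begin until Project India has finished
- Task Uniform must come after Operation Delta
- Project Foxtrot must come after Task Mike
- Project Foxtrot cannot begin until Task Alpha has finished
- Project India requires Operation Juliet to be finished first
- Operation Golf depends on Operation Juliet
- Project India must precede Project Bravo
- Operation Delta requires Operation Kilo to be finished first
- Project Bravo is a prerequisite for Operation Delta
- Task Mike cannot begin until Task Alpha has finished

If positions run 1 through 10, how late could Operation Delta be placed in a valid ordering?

The operations that are forced after Operation Delta, directly or by a chain of constraints, are Task Uniform, Operation Golf. That's 2 operations.
So at least 2 operations follow Operation Delta, putting Operation Delta no later than position 8. That position is achievable by scheduling everything else first.

8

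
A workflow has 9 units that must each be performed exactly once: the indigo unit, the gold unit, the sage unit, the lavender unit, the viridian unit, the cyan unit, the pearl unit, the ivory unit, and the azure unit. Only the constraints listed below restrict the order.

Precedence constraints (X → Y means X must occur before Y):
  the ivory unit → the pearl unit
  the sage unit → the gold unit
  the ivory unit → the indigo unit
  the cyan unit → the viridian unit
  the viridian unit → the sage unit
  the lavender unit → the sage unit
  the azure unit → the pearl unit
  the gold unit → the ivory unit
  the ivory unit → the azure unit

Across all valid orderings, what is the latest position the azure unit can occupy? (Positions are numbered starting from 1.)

The only unit forced after the azure unit (directly or by a chain) is the pearl unit.
So at least 1 unit follows the azure unit, putting the azure unit no later than position 8. That position is achievable by scheduling everything else first.

8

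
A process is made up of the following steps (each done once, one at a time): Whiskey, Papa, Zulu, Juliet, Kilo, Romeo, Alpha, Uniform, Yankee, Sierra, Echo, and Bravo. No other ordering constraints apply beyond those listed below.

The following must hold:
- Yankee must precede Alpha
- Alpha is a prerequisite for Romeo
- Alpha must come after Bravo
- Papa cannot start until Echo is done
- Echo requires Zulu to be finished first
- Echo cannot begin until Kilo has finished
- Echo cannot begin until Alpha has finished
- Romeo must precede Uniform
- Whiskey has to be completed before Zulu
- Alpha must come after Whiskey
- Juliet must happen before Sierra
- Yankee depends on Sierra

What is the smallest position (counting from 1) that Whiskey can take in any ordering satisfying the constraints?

1

Nothing is required before Whiskey; it can be the very first step.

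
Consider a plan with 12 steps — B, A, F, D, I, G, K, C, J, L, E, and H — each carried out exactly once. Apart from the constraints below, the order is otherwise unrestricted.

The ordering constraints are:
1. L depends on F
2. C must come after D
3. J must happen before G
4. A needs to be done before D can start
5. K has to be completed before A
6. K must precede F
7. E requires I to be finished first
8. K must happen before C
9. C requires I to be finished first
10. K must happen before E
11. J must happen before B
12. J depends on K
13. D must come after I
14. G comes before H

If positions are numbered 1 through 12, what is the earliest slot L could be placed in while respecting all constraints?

3

The steps that are forced before L, directly or transitively, are F, K. That's 2 steps.
With 2 mandatory predecessors, the earliest L can sit is position 2+1 = 3, and placing just those 2 first achieves it.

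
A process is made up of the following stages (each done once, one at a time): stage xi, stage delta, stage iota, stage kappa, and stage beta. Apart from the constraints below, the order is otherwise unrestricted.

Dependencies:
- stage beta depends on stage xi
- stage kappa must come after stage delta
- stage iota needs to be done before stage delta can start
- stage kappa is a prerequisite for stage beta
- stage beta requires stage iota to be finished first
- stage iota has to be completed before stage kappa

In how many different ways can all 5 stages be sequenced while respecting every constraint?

2 stages have no prerequisites (stage xi, stage iota), so any of them could come first.
Systematically extending each partial ordering one stage at a time and counting, there are 4 complete orderings.

4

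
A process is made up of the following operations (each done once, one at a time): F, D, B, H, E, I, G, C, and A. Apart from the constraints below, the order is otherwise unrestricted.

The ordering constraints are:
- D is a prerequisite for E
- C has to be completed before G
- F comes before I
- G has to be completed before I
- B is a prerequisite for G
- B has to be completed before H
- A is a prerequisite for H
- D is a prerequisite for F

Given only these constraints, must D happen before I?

Yes

Chaining the stated constraints: D → F → I.
Hence D necessarily comes before I.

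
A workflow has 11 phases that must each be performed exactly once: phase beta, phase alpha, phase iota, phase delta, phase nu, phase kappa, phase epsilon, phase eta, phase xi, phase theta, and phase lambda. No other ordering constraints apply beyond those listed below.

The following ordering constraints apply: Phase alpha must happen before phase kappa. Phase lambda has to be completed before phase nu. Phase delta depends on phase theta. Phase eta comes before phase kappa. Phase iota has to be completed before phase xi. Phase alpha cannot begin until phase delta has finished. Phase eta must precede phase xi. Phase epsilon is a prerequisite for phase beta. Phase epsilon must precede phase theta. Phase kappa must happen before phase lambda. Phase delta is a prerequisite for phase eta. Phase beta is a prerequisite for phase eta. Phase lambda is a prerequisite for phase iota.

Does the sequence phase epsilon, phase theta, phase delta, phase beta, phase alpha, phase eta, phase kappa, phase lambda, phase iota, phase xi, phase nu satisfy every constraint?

Yes

Every stated constraint is respected: phase eta sits at position 6, ahead of phase xi at position 10, and each of the other listed pairs likewise has the predecessor earlier in the sequence.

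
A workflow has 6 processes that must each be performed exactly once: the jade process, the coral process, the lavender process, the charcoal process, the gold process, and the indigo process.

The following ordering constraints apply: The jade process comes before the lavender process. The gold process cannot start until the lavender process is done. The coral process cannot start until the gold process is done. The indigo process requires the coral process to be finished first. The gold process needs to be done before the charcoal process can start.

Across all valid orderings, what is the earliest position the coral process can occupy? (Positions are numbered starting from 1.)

4

Working backwards through the constraints from the coral process, its full set of required predecessors is the jade process, the lavender process, the gold process — 3 of them.
So at minimum 3 processes come before the coral process, putting the coral process no earlier than position 4. That position is achievable by scheduling exactly those predecessors first.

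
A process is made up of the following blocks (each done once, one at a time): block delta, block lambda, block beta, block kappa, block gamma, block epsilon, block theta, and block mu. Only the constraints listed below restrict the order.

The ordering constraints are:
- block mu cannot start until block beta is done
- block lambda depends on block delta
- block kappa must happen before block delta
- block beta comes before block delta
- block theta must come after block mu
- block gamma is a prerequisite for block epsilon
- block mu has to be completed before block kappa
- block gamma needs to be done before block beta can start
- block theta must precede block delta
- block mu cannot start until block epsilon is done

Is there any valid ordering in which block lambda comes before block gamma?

There is a dependency chain block gamma → block beta → block delta → block lambda, so block lambda always comes after block gamma.
Hence block lambda can never be scheduled before block gamma.

No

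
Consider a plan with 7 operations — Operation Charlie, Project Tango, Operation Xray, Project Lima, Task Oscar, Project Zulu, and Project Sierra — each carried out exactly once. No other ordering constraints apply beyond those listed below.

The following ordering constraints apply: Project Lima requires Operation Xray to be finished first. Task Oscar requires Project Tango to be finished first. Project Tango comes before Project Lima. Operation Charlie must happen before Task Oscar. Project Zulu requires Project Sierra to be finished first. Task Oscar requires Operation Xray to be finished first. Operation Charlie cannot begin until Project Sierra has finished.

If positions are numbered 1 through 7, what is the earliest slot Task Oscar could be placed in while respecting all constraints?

5

The operations that are forced before Task Oscar, directly or transitively, are Operation Charlie, Project Tango, Operation Xray, Project Sierra. That's 4 operations.
With 4 mandatory predecessors, the earliest Task Oscar can sit is position 4+1 = 5, and placing just those 4 first achieves it.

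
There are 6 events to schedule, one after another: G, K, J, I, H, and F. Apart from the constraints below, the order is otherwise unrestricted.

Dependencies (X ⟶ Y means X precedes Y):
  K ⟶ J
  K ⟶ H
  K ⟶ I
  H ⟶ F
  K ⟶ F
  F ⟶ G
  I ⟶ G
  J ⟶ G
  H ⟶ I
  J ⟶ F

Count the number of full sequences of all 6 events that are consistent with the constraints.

Only K has no prerequisites, so it must go first.
Systematically extending each partial ordering one event at a time and counting, there are 5 complete orderings.

5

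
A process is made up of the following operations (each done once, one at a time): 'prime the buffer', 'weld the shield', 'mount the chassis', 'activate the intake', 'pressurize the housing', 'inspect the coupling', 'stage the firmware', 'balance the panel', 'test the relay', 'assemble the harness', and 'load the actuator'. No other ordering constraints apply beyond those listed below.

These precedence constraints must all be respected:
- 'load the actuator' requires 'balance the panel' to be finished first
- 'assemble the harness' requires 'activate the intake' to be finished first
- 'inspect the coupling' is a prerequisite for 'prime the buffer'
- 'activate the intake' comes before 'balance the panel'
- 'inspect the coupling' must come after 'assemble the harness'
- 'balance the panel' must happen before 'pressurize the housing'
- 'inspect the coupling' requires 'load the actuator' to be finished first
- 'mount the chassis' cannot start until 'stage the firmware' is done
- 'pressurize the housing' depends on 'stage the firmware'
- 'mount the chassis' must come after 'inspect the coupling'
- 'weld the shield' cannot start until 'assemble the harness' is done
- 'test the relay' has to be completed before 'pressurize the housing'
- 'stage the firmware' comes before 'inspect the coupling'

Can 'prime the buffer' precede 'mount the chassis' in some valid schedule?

Nothing in the constraints forces 'mount the chassis' before 'prime the buffer' — there is no chain from 'mount the chassis' to 'prime the buffer'.
So a valid ordering placing 'prime the buffer' earlier than 'mount the chassis' exists.

Yes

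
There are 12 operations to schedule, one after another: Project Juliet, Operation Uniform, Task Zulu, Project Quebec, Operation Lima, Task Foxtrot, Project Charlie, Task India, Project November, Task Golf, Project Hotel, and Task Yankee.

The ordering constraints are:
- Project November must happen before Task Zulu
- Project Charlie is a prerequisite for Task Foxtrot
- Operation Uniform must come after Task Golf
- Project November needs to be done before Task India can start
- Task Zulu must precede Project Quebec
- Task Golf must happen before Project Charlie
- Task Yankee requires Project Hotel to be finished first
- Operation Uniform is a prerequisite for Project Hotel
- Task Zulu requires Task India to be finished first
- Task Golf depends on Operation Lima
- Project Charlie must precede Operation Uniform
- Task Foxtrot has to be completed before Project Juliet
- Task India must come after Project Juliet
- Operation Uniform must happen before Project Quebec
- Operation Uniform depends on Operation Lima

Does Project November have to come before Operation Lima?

No

No chain of constraints connects Project November to Operation Lima in either direction.
A valid ordering placing Operation Lima before Project November exists, so the answer is no.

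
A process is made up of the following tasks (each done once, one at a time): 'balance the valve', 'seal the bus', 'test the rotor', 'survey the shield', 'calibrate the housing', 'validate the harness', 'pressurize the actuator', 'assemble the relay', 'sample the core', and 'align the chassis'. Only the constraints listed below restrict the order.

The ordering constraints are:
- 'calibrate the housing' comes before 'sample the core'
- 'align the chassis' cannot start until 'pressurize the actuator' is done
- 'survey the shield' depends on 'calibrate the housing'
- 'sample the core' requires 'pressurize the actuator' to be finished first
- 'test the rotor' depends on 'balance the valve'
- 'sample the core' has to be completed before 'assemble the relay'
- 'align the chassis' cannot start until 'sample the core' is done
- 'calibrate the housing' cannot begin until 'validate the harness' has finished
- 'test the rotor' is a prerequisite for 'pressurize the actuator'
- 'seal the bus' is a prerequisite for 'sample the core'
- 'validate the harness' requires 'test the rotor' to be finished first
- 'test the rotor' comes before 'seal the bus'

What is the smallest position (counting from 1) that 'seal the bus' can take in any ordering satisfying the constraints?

3

Every task that must precede 'seal the bus' has to come before it. Tracing all chains that end at 'seal the bus', those tasks are: 'balance the valve', 'test the rotor' — 2 in total.
With 2 mandatory predecessors, the earliest 'seal the bus' can sit is position 2+1 = 3, and placing just those 2 first achieves it.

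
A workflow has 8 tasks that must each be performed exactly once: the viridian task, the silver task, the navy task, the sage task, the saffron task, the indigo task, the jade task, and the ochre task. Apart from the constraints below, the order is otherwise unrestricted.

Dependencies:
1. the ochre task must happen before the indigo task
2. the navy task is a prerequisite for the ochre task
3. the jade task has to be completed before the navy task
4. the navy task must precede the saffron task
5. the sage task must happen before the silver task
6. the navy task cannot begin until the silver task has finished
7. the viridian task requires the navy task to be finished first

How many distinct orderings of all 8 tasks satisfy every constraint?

36

2 tasks have no prerequisites (the sage task, the jade task), so any of them could come first.
Counting all ways to extend the partial order to a total order gives 36.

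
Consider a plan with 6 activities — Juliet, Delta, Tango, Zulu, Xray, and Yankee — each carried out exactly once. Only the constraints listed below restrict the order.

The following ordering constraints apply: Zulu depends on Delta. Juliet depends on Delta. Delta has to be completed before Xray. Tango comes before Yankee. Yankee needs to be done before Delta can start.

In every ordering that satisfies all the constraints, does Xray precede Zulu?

Nothing in the constraints links Xray and Zulu; they are unordered relative to each other.
So Xray can come before Zulu or after — it is not forced.

No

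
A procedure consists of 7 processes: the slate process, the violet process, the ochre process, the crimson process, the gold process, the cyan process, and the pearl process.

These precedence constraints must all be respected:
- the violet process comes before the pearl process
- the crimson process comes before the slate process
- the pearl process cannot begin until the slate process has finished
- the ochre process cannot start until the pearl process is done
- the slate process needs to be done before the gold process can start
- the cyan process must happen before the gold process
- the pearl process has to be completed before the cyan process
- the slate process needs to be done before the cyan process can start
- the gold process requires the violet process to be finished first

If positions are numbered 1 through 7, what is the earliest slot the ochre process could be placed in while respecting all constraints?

5

Every process that must precede the ochre process has to come before it. Tracing all chains that end at the ochre process, those processes are: the slate process, the violet process, the crimson process, the pearl process — 4 in total.
With 4 mandatory predecessors, the earliest the ochre process can sit is position 4+1 = 5, and placing just those 4 first achieves it.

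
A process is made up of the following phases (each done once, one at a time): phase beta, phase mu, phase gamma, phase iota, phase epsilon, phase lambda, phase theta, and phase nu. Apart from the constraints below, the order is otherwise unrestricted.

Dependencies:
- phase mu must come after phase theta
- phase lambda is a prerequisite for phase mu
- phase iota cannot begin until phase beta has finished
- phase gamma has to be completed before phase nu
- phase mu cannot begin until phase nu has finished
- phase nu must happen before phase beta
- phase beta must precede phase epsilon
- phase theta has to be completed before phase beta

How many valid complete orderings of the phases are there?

The phases with no prerequisites are phase gamma, phase lambda, phase theta; any of them can be placed first.
Counting all ways to extend the partial order to a total order gives 132.

132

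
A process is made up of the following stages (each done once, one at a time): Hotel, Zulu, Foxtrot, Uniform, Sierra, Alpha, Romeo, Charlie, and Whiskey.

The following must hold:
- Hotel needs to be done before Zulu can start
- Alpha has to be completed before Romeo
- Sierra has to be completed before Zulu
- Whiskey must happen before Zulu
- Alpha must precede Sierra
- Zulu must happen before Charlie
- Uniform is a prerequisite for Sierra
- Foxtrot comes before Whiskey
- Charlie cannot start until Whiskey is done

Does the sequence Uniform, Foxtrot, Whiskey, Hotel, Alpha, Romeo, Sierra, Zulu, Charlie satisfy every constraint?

Going through the constraints one by one, each required predecessor appears earlier in the sequence than its dependent — e.g. Whiskey (position 3) is before Charlie (position 9), as required.

Yes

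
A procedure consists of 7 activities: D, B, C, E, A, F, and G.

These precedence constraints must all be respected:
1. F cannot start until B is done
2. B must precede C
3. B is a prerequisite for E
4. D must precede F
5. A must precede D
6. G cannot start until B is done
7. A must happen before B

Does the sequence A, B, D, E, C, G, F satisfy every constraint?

Checking each listed constraint against this order: for instance, B is in position 2 and F in position 7, so that constraint holds — and the remaining constraints check out the same way.

Yes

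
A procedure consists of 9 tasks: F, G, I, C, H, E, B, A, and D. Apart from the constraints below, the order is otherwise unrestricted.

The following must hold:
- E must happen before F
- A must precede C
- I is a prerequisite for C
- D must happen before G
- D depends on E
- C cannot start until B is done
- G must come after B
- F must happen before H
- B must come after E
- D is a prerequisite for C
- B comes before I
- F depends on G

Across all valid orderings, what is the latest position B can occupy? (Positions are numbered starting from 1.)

4

Every task that must follow B has to come after it. Tracing all chains starting from B, those tasks are: F, G, I, C, H — 5 in total.
So at least 5 tasks follow B, putting B no later than position 4. That position is achievable by scheduling everything else first.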